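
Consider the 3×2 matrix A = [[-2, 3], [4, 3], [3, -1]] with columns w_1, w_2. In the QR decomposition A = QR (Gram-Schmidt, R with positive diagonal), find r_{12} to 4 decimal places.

r_{12} = 0.5571

w_1 = (-2, 4, 3); ‖w_1‖ = 5.3852, so q_1 = (-0.3714, 0.7428, 0.5571).
r_{12} = q_1·w_2 = 0.5571.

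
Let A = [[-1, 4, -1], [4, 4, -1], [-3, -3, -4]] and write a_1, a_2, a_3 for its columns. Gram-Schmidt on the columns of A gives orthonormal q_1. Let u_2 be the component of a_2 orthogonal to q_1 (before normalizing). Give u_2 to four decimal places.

u_2 = (4.8077, 0.7692, -0.5769)

a_1 = (-1, 4, -3); ‖a_1‖ = 5.0990, so q_1 = (-0.1961, 0.7845, -0.5883).
q_1·a_2 = (-0.1961)·4 + 0.7845·4 + (-0.5883)·(-3) = 4.1184.
u_2 = a_2 − 4.1184·q_1 = (4.8077, 0.7692, -0.5769).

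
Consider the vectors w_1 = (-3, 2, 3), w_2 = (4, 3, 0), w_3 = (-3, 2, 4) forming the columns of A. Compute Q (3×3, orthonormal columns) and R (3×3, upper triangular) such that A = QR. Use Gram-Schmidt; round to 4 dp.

Q = [[-0.6396, 0.6583, 0.3970], [0.4264, 0.7335, -0.5293], [0.6396, 0.1693, 0.7498]], R = [[4.6904, -1.2792, 5.3300], [0.0000, 4.8336, 0.1693], [0.0000, 0.0000, 0.7498]]

w_1 = (-3, 2, 3); ‖w_1‖ = 4.6904, so e_1 = (-0.6396, 0.4264, 0.6396).
e_1·w_2 = (-0.6396)·4 + 0.4264·3 + 0.6396·0 = -1.2792.
u_2 = w_2 + 1.2792·e_1 = (3.1818, 3.5455, 0.8182).
‖u_2‖ = 4.8336, so e_2 = (0.6583, 0.7335, 0.1693).
e_1·w_3 = (-0.6396)·(-3) + 0.4264·2 + 0.6396·4 = 5.3300; e_2·w_3 = 0.6583·(-3) + 0.7335·2 + 0.1693·4 = 0.1693.
u_3 = w_3 − 5.3300·e_1 − 0.1693·e_2 = (0.2977, -0.3969, 0.5623).
‖u_3‖ = 0.7498, so e_3 = (0.3970, -0.5293, 0.7498).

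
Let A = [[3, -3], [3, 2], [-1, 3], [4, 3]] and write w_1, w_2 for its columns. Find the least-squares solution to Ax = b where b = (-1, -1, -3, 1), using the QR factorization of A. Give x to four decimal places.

w_1 = (3, 3, -1, 4); ‖w_1‖ = 5.9161, so q_1 = (0.5071, 0.5071, -0.1690, 0.6761).
q_1·w_2 = 0.5071·(-3) + 0.5071·2 + (-0.1690)·3 + 0.6761·3 = 1.0142.
u_2 = w_2 − 1.0142·q_1 = (-3.5143, 1.4857, 3.1714, 2.3143).
‖u_2‖ = 5.4746, so q_2 = (-0.6419, 0.2714, 0.5793, 0.4227).
Qᵀb = (0.1690, -0.9446).
Back-substitute: x_2 = -0.9446/5.4746 = -0.1725.
x_1 = (0.1690 − 1.0142·(-0.1725))/5.9161 = 0.0582.

x = (0.0582, -0.1725)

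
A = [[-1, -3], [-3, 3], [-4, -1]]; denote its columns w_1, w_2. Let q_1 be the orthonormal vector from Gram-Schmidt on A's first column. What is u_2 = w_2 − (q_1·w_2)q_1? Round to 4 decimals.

u_2 = (-3.0769, 2.7692, -1.3077)

q_1 = w_1/‖w_1‖ = (-1, -3, -4)/5.0990 = (-0.1961, -0.5883, -0.7845).
r_{12} = q_1·w_2 = -0.3922.
u_2 = w_2 + 0.3922·q_1 = (-3.0769, 2.7692, -1.3077).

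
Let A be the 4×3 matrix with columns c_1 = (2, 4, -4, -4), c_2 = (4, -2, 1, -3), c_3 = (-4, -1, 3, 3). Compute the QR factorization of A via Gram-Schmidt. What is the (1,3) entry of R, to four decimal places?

c_1 = (2, 4, -4, -4); ‖c_1‖ = 7.2111, so q_1 = (0.2774, 0.5547, -0.5547, -0.5547).
r_{13} = q_1·c_3 = -4.9923.

r_{13} = -4.9923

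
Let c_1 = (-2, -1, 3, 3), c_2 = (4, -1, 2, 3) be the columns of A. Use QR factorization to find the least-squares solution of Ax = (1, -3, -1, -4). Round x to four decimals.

c_1 = (-2, -1, 3, 3); ‖c_1‖ = 4.7958, so q_1 = (-0.4170, -0.2085, 0.6255, 0.6255).
q_1·c_2 = (-0.4170)·4 + (-0.2085)·(-1) + 0.6255·2 + 0.6255·3 = 1.6681.
u_2 = c_2 − 1.6681·q_1 = (4.6957, -0.6522, 0.9565, 1.9565).
‖u_2‖ = 5.2170, so q_2 = (0.9001, -0.1250, 0.1833, 0.3750).
Qᵀb = (-2.9192, -0.4084).
Back-substitute: x_2 = -0.4084/5.2170 = -0.0783.
x_1 = (-2.9192 − 1.6681·(-0.0783))/4.7958 = -0.5815.

x = (-0.5815, -0.0783)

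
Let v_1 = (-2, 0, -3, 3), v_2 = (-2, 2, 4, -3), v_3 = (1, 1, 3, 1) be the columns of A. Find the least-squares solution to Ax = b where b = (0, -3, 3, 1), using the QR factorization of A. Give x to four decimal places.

x = (-0.1888, -0.1648, 0.5811)

v_1 = (-2, 0, -3, 3); ‖v_1‖ = 4.6904, so e_1 = (-0.4264, 0.0000, -0.6396, 0.6396).
e_1·v_2 = (-0.4264)·(-2) + 0.0000·2 + (-0.6396)·4 + 0.6396·(-3) = -3.6244.
u_2 = v_2 + 3.6244·e_1 = (-3.5455, 2.0000, 1.6818, -0.6818).
‖u_2‖ = 4.4569, so e_2 = (-0.7955, 0.4487, 0.3774, -0.1530).
e_1·v_3 = (-0.4264)·1 + 0.0000·1 + (-0.6396)·3 + 0.6396·1 = -1.7056; e_2·v_3 = (-0.7955)·1 + 0.4487·1 + 0.3774·3 + (-0.1530)·1 = 0.6323.
u_3 = v_3 + 1.7056·e_1 − 0.6323·e_2 = (0.7757, 0.7162, 1.6705, 2.1876).
‖u_3‖ = 2.9481, so e_3 = (0.2631, 0.2430, 0.5666, 0.7421).
Qᵀb = (-1.2792, -0.3672, 1.7131).
Back-substitute: x_3 = 1.7131/2.9481 = 0.5811.
x_2 = (-0.3672 − 0.6323·0.5811)/4.4569 = -0.1648.
x_1 = (-1.2792 + 3.6244·(-0.1648) + 1.7056·0.5811)/4.6904 = -0.1888.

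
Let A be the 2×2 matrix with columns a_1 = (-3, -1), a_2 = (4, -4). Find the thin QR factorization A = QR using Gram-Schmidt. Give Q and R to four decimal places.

q_1 = a_1/‖a_1‖ = (-3, -1)/3.1623 = (-0.9487, -0.3162).
r_{12} = q_1·a_2 = -2.5298.
u_2 = a_2 + 2.5298·q_1 = (1.6000, -4.8000).
‖u_2‖ = 5.0596, so q_2 = (0.3162, -0.9487).

Q = [[-0.9487, 0.3162], [-0.3162, -0.9487]], R = [[3.1623, -2.5298], [0.0000, 5.0596]]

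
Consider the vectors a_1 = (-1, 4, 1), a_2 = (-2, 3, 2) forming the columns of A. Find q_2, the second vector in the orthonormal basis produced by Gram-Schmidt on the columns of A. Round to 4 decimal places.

q_2 = (-0.6667, -0.3333, 0.6667)

q_1 = a_1/‖a_1‖ = (-1, 4, 1)/4.2426 = (-0.2357, 0.9428, 0.2357).
r_{12} = q_1·a_2 = 3.7712.
u_2 = a_2 − 3.7712·q_1 = (-1.1111, -0.5556, 1.1111).
‖u_2‖ = 1.6667, so q_2 = (-0.6667, -0.3333, 0.6667).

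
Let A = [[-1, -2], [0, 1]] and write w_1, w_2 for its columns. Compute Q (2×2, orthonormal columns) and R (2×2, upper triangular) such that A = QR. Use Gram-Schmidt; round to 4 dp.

Q = [[-1.0000, 0.0000], [0.0000, 1.0000]], R = [[1.0000, 2.0000], [0.0000, 1.0000]]

w_1 = (-1, 0); ‖w_1‖ = 1.0000, so q_1 = (-1.0000, 0.0000).
q_1·w_2 = (-1.0000)·(-2) + 0.0000·1 = 2.0000.
u_2 = w_2 − 2.0000·q_1 = (0.0000, 1.0000).
‖u_2‖ = 1.0000, so q_2 = (0.0000, 1.0000).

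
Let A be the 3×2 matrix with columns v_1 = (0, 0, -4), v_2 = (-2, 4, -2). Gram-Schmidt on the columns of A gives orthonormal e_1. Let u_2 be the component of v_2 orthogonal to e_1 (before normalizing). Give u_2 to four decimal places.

u_2 = (-2.0000, 4.0000, 0.0000)

e_1 = v_1/‖v_1‖ = (0, 0, -4)/4.0000 = (0.0000, 0.0000, -1.0000).
r_{12} = e_1·v_2 = 2.0000.
u_2 = v_2 − 2.0000·e_1 = (-2.0000, 4.0000, 0.0000).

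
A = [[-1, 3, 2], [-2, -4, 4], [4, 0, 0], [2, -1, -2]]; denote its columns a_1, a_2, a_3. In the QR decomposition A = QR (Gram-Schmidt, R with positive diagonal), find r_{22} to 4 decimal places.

r_{22} = 5.0636

e_1 = a_1/‖a_1‖ = (-1, -2, 4, 2)/5.0000 = (-0.2000, -0.4000, 0.8000, 0.4000).
r_{12} = e_1·a_2 = 0.6000.
u_2 = a_2 − 0.6000·e_1 = (3.1200, -3.7600, -0.4800, -1.2400).
r_{22} = ‖u_2‖ = 5.0636.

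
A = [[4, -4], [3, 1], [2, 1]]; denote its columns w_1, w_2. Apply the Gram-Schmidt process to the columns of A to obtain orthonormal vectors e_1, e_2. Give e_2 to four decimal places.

w_1 = (4, 3, 2); ‖w_1‖ = 5.3852, so e_1 = (0.7428, 0.5571, 0.3714).
e_1·w_2 = 0.7428·(-4) + 0.5571·1 + 0.3714·1 = -2.0426.
u_2 = w_2 + 2.0426·e_1 = (-2.4828, 2.1379, 1.7586).
‖u_2‖ = 3.7185, so e_2 = (-0.6677, 0.5749, 0.4729).

e_2 = (-0.6677, 0.5749, 0.4729)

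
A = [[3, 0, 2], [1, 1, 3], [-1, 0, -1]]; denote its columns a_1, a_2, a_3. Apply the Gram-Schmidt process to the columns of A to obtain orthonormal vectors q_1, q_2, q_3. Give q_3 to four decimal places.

a_1 = (3, 1, -1); ‖a_1‖ = 3.3166, so q_1 = (0.9045, 0.3015, -0.3015).
q_1·a_2 = 0.9045·0 + 0.3015·1 + (-0.3015)·0 = 0.3015.
u_2 = a_2 − 0.3015·q_1 = (-0.2727, 0.9091, 0.0909).
‖u_2‖ = 0.9535, so q_2 = (-0.2860, 0.9535, 0.0953).
q_1·a_3 = 0.9045·2 + 0.3015·3 + (-0.3015)·(-1) = 3.0151; q_2·a_3 = (-0.2860)·2 + 0.9535·3 + 0.0953·(-1) = 2.1930.
u_3 = a_3 − 3.0151·q_1 − 2.1930·q_2 = (-0.1000, 0.0000, -0.3000).
‖u_3‖ = 0.3162, so q_3 = (-0.3162, 0.0000, -0.9487).

q_3 = (-0.3162, 0.0000, -0.9487)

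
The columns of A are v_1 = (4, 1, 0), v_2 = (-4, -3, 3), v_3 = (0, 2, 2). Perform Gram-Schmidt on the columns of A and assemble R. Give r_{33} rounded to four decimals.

q_1 = v_1/‖v_1‖ = (4, 1, 0)/4.1231 = (0.9701, 0.2425, 0.0000).
r_{12} = q_1·v_2 = -4.6082.
u_2 = v_2 + 4.6082·q_1 = (0.4706, -1.8824, 3.0000).
‖u_2‖ = 3.5728, so q_2 = (0.1317, -0.5269, 0.8397).
r_{13} = q_1·v_3 = 0.4851; r_{23} = q_2·v_3 = 0.6256.
u_3 = v_3 − 0.4851·q_1 − 0.6256·q_2 = (-0.5530, 2.2120, 1.4747).
r_{33} = ‖u_3‖ = 2.7154.

r_{33} = 2.7154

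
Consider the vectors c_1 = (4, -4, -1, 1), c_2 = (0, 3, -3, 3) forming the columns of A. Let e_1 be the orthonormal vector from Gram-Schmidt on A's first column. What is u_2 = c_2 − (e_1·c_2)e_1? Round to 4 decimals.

e_1 = c_1/‖c_1‖ = (4, -4, -1, 1)/5.8310 = (0.6860, -0.6860, -0.1715, 0.1715).
r_{12} = e_1·c_2 = -1.0290.
u_2 = c_2 + 1.0290·e_1 = (0.7059, 2.2941, -3.1765, 3.1765).

u_2 = (0.7059, 2.2941, -3.1765, 3.1765)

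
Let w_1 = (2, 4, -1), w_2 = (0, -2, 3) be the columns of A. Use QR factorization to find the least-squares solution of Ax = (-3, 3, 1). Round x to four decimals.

q_1 = w_1/‖w_1‖ = (2, 4, -1)/4.5826 = (0.4364, 0.8729, -0.2182).
r_{12} = q_1·w_2 = -2.4004.
u_2 = w_2 + 2.4004·q_1 = (1.0476, 0.0952, 2.4762).
‖u_2‖ = 2.6904, so q_2 = (0.3894, 0.0354, 0.9204).
Qᵀb = (1.0911, -0.1416).
Back-substitute: x_2 = -0.1416/2.6904 = -0.0526.
x_1 = (1.0911 + 2.4004·(-0.0526))/4.5826 = 0.2105.

x = (0.2105, -0.0526)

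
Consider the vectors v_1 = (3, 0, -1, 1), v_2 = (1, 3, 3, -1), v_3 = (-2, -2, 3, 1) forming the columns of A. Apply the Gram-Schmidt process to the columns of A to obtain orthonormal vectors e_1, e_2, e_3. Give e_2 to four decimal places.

e_1 = v_1/‖v_1‖ = (3, 0, -1, 1)/3.3166 = (0.9045, 0.0000, -0.3015, 0.3015).
r_{12} = e_1·v_2 = -0.3015.
u_2 = v_2 + 0.3015·e_1 = (1.2727, 3.0000, 2.9091, -0.9091).
‖u_2‖ = 4.4620, so e_2 = (0.2852, 0.6724, 0.6520, -0.2037).

e_2 = (0.2852, 0.6724, 0.6520, -0.2037)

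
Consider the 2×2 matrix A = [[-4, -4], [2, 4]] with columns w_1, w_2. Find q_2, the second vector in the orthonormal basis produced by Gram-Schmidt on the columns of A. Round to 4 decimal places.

w_1 = (-4, 2); ‖w_1‖ = 4.4721, so q_1 = (-0.8944, 0.4472).
q_1·w_2 = (-0.8944)·(-4) + 0.4472·4 = 5.3666.
u_2 = w_2 − 5.3666·q_1 = (0.8000, 1.6000).
‖u_2‖ = 1.7889, so q_2 = (0.4472, 0.8944).

q_2 = (0.4472, 0.8944)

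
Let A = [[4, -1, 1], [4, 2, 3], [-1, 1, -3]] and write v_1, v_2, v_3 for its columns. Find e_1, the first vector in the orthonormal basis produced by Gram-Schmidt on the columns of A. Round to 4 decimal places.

e_1 = (0.6963, 0.6963, -0.1741)

v_1 = (4, 4, -1); ‖v_1‖ = 5.7446, so e_1 = (0.6963, 0.6963, -0.1741).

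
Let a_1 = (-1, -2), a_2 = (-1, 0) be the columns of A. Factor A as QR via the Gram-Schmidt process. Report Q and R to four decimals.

Q = [[-0.4472, -0.8944], [-0.8944, 0.4472]], R = [[2.2361, 0.4472], [0.0000, 0.8944]]

a_1 = (-1, -2); ‖a_1‖ = 2.2361, so e_1 = (-0.4472, -0.8944).
e_1·a_2 = (-0.4472)·(-1) + (-0.8944)·0 = 0.4472.
u_2 = a_2 − 0.4472·e_1 = (-0.8000, 0.4000).
‖u_2‖ = 0.8944, so e_2 = (-0.8944, 0.4472).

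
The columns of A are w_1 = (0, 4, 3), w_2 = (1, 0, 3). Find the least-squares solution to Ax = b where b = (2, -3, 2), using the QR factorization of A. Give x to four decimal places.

q_1 = w_1/‖w_1‖ = (0, 4, 3)/5.0000 = (0.0000, 0.8000, 0.6000).
r_{12} = q_1·w_2 = 1.8000.
u_2 = w_2 − 1.8000·q_1 = (1.0000, -1.4400, 1.9200).
‖u_2‖ = 2.6000, so q_2 = (0.3846, -0.5538, 0.7385).
Qᵀb = (-1.2000, 3.9077).
Back-substitute: x_2 = 3.9077/2.6000 = 1.5030.
x_1 = (-1.2000 − 1.8000·1.5030)/5.0000 = -0.7811.

x = (-0.7811, 1.5030)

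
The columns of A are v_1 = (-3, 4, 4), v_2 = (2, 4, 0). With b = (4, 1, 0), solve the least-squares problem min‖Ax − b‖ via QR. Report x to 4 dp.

x = (-0.3889, 0.7944)

v_1 = (-3, 4, 4); ‖v_1‖ = 6.4031, so e_1 = (-0.4685, 0.6247, 0.6247).
e_1·v_2 = (-0.4685)·2 + 0.6247·4 + 0.6247·0 = 1.5617.
u_2 = v_2 − 1.5617·e_1 = (2.7317, 3.0244, -0.9756).
‖u_2‖ = 4.1906, so e_2 = (0.6519, 0.7217, -0.2328).
Qᵀb = (-1.2494, 3.3292).
Back-substitute: x_2 = 3.3292/4.1906 = 0.7944.
x_1 = (-1.2494 − 1.5617·0.7944)/6.4031 = -0.3889.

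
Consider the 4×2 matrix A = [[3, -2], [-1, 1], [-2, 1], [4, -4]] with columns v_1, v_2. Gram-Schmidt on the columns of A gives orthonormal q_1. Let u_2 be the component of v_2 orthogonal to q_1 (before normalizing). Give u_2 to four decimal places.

u_2 = (0.5000, 0.1667, -0.6667, -0.6667)

q_1 = v_1/‖v_1‖ = (3, -1, -2, 4)/5.4772 = (0.5477, -0.1826, -0.3651, 0.7303).
r_{12} = q_1·v_2 = -4.5644.
u_2 = v_2 + 4.5644·q_1 = (0.5000, 0.1667, -0.6667, -0.6667).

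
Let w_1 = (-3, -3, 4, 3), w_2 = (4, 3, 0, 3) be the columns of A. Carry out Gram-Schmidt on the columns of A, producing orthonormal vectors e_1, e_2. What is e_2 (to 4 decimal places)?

e_2 = (0.5713, 0.3907, 0.2016, 0.6931)

w_1 = (-3, -3, 4, 3); ‖w_1‖ = 6.5574, so e_1 = (-0.4575, -0.4575, 0.6100, 0.4575).
e_1·w_2 = (-0.4575)·4 + (-0.4575)·3 + 0.6100·0 + 0.4575·3 = -1.8300.
u_2 = w_2 + 1.8300·e_1 = (3.1628, 2.1628, 1.1163, 3.8372).
‖u_2‖ = 5.5363, so e_2 = (0.5713, 0.3907, 0.2016, 0.6931).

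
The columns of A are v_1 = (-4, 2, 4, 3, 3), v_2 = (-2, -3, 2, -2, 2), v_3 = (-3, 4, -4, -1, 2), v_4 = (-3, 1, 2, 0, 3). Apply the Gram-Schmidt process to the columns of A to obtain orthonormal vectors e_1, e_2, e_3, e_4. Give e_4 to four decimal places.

e_4 = (0.5430, 0.4515, 0.3598, -0.4586, 0.4019)

e_1 = v_1/‖v_1‖ = (-4, 2, 4, 3, 3)/7.3485 = (-0.5443, 0.2722, 0.5443, 0.4082, 0.4082).
r_{12} = e_1·v_2 = 1.3608.
u_2 = v_2 − 1.3608·e_1 = (-1.2593, -3.3704, 1.2593, -2.5556, 1.4444).
‖u_2‖ = 4.8113, so e_2 = (-0.2617, -0.7005, 0.2617, -0.5312, 0.3002).
r_{13} = e_1·v_3 = 0.9526; r_{23} = e_2·v_3 = -1.9322.
u_3 = v_3 − 0.9526·e_1 + 1.9322·e_2 = (-2.9872, 2.3872, -4.0128, -2.4152, 2.1912).
‖u_3‖ = 6.4311, so e_3 = (-0.4645, 0.3712, -0.6240, -0.3755, 0.3407).
r_{14} = e_1·v_4 = 4.2186; r_{24} = e_2·v_4 = 1.5088; r_{34} = e_3·v_4 = 1.5389.
u_4 = v_4 − 4.2186·e_1 − 1.5088·e_2 − 1.5389·e_3 = (0.4060, 0.3376, 0.2690, -0.3429, 0.3005).
‖u_4‖ = 0.7477, so e_4 = (0.5430, 0.4515, 0.3598, -0.4586, 0.4019).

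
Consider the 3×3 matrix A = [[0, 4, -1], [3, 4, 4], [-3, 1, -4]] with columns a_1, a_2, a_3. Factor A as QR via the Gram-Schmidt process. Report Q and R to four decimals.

Q = [[0.0000, 0.7493, -0.6623], [0.7071, 0.4683, 0.5298], [-0.7071, 0.4683, 0.5298]], R = [[4.2426, 2.1213, 5.6569], [0.0000, 5.3385, -0.7493], [0.0000, 0.0000, 0.6623]]

e_1 = a_1/‖a_1‖ = (0, 3, -3)/4.2426 = (0.0000, 0.7071, -0.7071).
r_{12} = e_1·a_2 = 2.1213.
u_2 = a_2 − 2.1213·e_1 = (4.0000, 2.5000, 2.5000).
‖u_2‖ = 5.3385, so e_2 = (0.7493, 0.4683, 0.4683).
r_{13} = e_1·a_3 = 5.6569; r_{23} = e_2·a_3 = -0.7493.
u_3 = a_3 − 5.6569·e_1 + 0.7493·e_2 = (-0.4386, 0.3509, 0.3509).
‖u_3‖ = 0.6623, so e_3 = (-0.6623, 0.5298, 0.5298).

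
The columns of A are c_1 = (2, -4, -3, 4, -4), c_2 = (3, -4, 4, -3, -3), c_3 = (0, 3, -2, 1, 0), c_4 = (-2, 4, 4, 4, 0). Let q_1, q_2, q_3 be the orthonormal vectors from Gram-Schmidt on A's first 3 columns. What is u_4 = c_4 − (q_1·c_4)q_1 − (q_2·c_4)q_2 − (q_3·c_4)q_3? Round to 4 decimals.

q_1 = c_1/‖c_1‖ = (2, -4, -3, 4, -4)/7.8102 = (0.2561, -0.5121, -0.3841, 0.5121, -0.5121).
r_{12} = q_1·c_2 = 1.2804.
u_2 = c_2 − 1.2804·q_1 = (2.6721, -3.3443, 4.4918, -3.6557, -2.3443).
‖u_2‖ = 7.5737, so q_2 = (0.3528, -0.4416, 0.5931, -0.4827, -0.3095).
r_{13} = q_1·c_3 = -0.2561; r_{23} = q_2·c_3 = -2.9935.
u_3 = c_3 + 0.2561·q_1 + 2.9935·q_2 = (1.1217, 1.5470, -0.3229, -0.3138, -1.0577).
‖u_3‖ = 2.2301, so q_3 = (0.5030, 0.6937, -0.1448, -0.1407, -0.4743).
r_{14} = q_1·c_4 = -2.0486; r_{24} = q_2·c_4 = -2.0303; r_{34} = q_3·c_4 = 0.6267.
u_4 = c_4 + 2.0486·q_1 + 2.0303·q_2 − 0.6267·q_3 = (-1.0743, 1.6196, 4.5080, 4.1573, -1.3804).

u_4 = (-1.0743, 1.6196, 4.5080, 4.1573, -1.3804)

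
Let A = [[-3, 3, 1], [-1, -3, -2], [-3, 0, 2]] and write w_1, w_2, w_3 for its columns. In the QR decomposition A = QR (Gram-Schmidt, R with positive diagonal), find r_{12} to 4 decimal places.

r_{12} = -1.3765

w_1 = (-3, -1, -3); ‖w_1‖ = 4.3589, so e_1 = (-0.6882, -0.2294, -0.6882).
r_{12} = e_1·w_2 = -1.3765.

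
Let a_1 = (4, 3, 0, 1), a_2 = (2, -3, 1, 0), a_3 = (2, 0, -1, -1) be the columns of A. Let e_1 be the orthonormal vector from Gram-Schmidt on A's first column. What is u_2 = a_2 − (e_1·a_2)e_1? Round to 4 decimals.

e_1 = a_1/‖a_1‖ = (4, 3, 0, 1)/5.0990 = (0.7845, 0.5883, 0.0000, 0.1961).
r_{12} = e_1·a_2 = -0.1961.
u_2 = a_2 + 0.1961·e_1 = (2.1538, -2.8846, 1.0000, 0.0385).

u_2 = (2.1538, -2.8846, 1.0000, 0.0385)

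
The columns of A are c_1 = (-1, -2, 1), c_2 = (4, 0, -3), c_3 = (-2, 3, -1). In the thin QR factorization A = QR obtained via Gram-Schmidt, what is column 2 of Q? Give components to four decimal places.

q_2 = (0.6906, -0.5687, -0.4468)

c_1 = (-1, -2, 1); ‖c_1‖ = 2.4495, so q_1 = (-0.4082, -0.8165, 0.4082).
q_1·c_2 = (-0.4082)·4 + (-0.8165)·0 + 0.4082·(-3) = -2.8577.
u_2 = c_2 + 2.8577·q_1 = (2.8333, -2.3333, -1.8333).
‖u_2‖ = 4.1028, so q_2 = (0.6906, -0.5687, -0.4468).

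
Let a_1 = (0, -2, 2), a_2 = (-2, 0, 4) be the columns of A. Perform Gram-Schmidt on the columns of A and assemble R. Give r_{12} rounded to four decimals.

e_1 = a_1/‖a_1‖ = (0, -2, 2)/2.8284 = (0.0000, -0.7071, 0.7071).
r_{12} = e_1·a_2 = 2.8284.

r_{12} = 2.8284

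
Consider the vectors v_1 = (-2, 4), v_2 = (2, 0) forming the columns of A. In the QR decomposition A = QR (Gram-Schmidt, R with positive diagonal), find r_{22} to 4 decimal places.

r_{22} = 1.7889

e_1 = v_1/‖v_1‖ = (-2, 4)/4.4721 = (-0.4472, 0.8944).
r_{12} = e_1·v_2 = -0.8944.
u_2 = v_2 + 0.8944·e_1 = (1.6000, 0.8000).
r_{22} = ‖u_2‖ = 1.7889.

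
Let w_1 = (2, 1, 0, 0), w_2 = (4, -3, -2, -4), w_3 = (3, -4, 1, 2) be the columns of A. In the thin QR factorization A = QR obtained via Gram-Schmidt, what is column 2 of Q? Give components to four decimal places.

w_1 = (2, 1, 0, 0); ‖w_1‖ = 2.2361, so q_1 = (0.8944, 0.4472, 0.0000, 0.0000).
q_1·w_2 = 0.8944·4 + 0.4472·(-3) + 0.0000·(-2) + 0.0000·(-4) = 2.2361.
u_2 = w_2 − 2.2361·q_1 = (2.0000, -4.0000, -2.0000, -4.0000).
‖u_2‖ = 6.3246, so q_2 = (0.3162, -0.6325, -0.3162, -0.6325).

q_2 = (0.3162, -0.6325, -0.3162, -0.6325)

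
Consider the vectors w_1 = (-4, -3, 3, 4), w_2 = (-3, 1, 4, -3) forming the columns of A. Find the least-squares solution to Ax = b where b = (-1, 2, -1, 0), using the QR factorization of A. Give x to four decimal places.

w_1 = (-4, -3, 3, 4); ‖w_1‖ = 7.0711, so q_1 = (-0.5657, -0.4243, 0.4243, 0.5657).
q_1·w_2 = (-0.5657)·(-3) + (-0.4243)·1 + 0.4243·4 + 0.5657·(-3) = 1.2728.
u_2 = w_2 − 1.2728·q_1 = (-2.2800, 1.5400, 3.4600, -3.7200).
‖u_2‖ = 5.7775, so q_2 = (-0.3946, 0.2665, 0.5989, -0.6439).
Qᵀb = (-0.7071, 0.3289).
Back-substitute: x_2 = 0.3289/5.7775 = 0.0569.
x_1 = (-0.7071 − 1.2728·0.0569)/7.0711 = -0.1102.

x = (-0.1102, 0.0569)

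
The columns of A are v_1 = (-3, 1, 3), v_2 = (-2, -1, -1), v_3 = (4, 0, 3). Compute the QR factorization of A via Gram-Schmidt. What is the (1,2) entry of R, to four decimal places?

r_{12} = 0.4588

e_1 = v_1/‖v_1‖ = (-3, 1, 3)/4.3589 = (-0.6882, 0.2294, 0.6882).
r_{12} = e_1·v_2 = 0.4588.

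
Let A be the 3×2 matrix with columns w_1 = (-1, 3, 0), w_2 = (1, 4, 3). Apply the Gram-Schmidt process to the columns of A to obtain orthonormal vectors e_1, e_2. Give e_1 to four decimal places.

e_1 = w_1/‖w_1‖ = (-1, 3, 0)/3.1623 = (-0.3162, 0.9487, 0.0000).

e_1 = (-0.3162, 0.9487, 0.0000)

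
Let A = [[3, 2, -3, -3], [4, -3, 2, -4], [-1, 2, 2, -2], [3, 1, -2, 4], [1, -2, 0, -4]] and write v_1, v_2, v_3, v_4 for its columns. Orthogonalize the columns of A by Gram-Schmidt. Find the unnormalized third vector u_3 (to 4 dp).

u_3 = (-0.7793, 1.7349, 2.7779, -0.3486, -0.7779)

q_1 = v_1/‖v_1‖ = (3, 4, -1, 3, 1)/6.0000 = (0.5000, 0.6667, -0.1667, 0.5000, 0.1667).
r_{12} = q_1·v_2 = -1.1667.
u_2 = v_2 + 1.1667·q_1 = (2.5833, -2.2222, 1.8056, 1.5833, -1.8056).
‖u_2‖ = 4.5430, so q_2 = (0.5686, -0.4892, 0.3974, 0.3485, -0.3974).
r_{13} = q_1·v_3 = -1.5000; r_{23} = q_2·v_3 = -2.5864.
u_3 = v_3 + 1.5000·q_1 + 2.5864·q_2 = (-0.7793, 1.7349, 2.7779, -0.3486, -0.7779).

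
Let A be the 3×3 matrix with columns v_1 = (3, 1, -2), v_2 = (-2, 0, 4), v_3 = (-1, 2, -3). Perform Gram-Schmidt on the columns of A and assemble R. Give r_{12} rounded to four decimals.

e_1 = v_1/‖v_1‖ = (3, 1, -2)/3.7417 = (0.8018, 0.2673, -0.5345).
r_{12} = e_1·v_2 = -3.7417.

r_{12} = -3.7417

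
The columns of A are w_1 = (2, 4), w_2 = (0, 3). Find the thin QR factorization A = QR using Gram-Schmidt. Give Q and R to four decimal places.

Q = [[0.4472, -0.8944], [0.8944, 0.4472]], R = [[4.4721, 2.6833], [0.0000, 1.3416]]

q_1 = w_1/‖w_1‖ = (2, 4)/4.4721 = (0.4472, 0.8944).
r_{12} = q_1·w_2 = 2.6833.
u_2 = w_2 − 2.6833·q_1 = (-1.2000, 0.6000).
‖u_2‖ = 1.3416, so q_2 = (-0.8944, 0.4472).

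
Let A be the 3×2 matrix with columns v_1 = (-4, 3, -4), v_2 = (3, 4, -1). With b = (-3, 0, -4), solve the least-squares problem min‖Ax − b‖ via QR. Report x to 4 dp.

x = (0.7124, -0.3019)

q_1 = v_1/‖v_1‖ = (-4, 3, -4)/6.4031 = (-0.6247, 0.4685, -0.6247).
r_{12} = q_1·v_2 = 0.6247.
u_2 = v_2 − 0.6247·q_1 = (3.3902, 3.7073, -0.6098).
‖u_2‖ = 5.0606, so q_2 = (0.6699, 0.7326, -0.1205).
Qᵀb = (4.3729, -1.5278).
Back-substitute: x_2 = -1.5278/5.0606 = -0.3019.
x_1 = (4.3729 − 0.6247·(-0.3019))/6.4031 = 0.7124.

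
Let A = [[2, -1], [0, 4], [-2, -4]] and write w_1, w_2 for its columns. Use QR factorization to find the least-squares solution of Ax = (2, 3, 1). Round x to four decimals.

w_1 = (2, 0, -2); ‖w_1‖ = 2.8284, so q_1 = (0.7071, 0.0000, -0.7071).
q_1·w_2 = 0.7071·(-1) + 0.0000·4 + (-0.7071)·(-4) = 2.1213.
u_2 = w_2 − 2.1213·q_1 = (-2.5000, 4.0000, -2.5000).
‖u_2‖ = 5.3385, so q_2 = (-0.4683, 0.7493, -0.4683).
Qᵀb = (0.7071, 0.8429).
Back-substitute: x_2 = 0.8429/5.3385 = 0.1579.
x_1 = (0.7071 − 2.1213·0.1579)/2.8284 = 0.1316.

x = (0.1316, 0.1579)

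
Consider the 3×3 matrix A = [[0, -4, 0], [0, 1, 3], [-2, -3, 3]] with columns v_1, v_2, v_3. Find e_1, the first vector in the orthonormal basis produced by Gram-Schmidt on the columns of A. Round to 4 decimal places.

e_1 = (0.0000, 0.0000, -1.0000)

v_1 = (0, 0, -2); ‖v_1‖ = 2.0000, so e_1 = (0.0000, 0.0000, -1.0000).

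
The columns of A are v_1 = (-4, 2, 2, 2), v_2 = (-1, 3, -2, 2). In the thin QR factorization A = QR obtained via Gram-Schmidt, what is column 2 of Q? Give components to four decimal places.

q_2 = (0.1128, 0.6017, -0.7146, 0.3385)

v_1 = (-4, 2, 2, 2); ‖v_1‖ = 5.2915, so q_1 = (-0.7559, 0.3780, 0.3780, 0.3780).
q_1·v_2 = (-0.7559)·(-1) + 0.3780·3 + 0.3780·(-2) + 0.3780·2 = 1.8898.
u_2 = v_2 − 1.8898·q_1 = (0.4286, 2.2857, -2.7143, 1.2857).
‖u_2‖ = 3.7985, so q_2 = (0.1128, 0.6017, -0.7146, 0.3385).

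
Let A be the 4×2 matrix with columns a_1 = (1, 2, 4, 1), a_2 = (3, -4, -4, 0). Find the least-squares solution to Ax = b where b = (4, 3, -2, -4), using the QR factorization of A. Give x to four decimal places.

e_1 = a_1/‖a_1‖ = (1, 2, 4, 1)/4.6904 = (0.2132, 0.4264, 0.8528, 0.2132).
r_{12} = e_1·a_2 = -4.4772.
u_2 = a_2 + 4.4772·e_1 = (3.9545, -2.0909, -0.1818, 0.9545).
‖u_2‖ = 4.5776, so e_2 = (0.8639, -0.4568, -0.0397, 0.2085).
Qᵀb = (-0.4264, 1.3306).
Back-substitute: x_2 = 1.3306/4.5776 = 0.2907.
x_1 = (-0.4264 + 4.4772·0.2907)/4.6904 = 0.1866.

x = (0.1866, 0.2907)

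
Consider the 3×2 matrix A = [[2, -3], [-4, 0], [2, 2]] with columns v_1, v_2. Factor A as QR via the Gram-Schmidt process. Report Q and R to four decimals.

v_1 = (2, -4, 2); ‖v_1‖ = 4.8990, so q_1 = (0.4082, -0.8165, 0.4082).
q_1·v_2 = 0.4082·(-3) + (-0.8165)·0 + 0.4082·2 = -0.4082.
u_2 = v_2 + 0.4082·q_1 = (-2.8333, -0.3333, 2.1667).
‖u_2‖ = 3.5824, so q_2 = (-0.7909, -0.0930, 0.6048).

Q = [[0.4082, -0.7909], [-0.8165, -0.0930], [0.4082, 0.6048]], R = [[4.8990, -0.4082], [0.0000, 3.5824]]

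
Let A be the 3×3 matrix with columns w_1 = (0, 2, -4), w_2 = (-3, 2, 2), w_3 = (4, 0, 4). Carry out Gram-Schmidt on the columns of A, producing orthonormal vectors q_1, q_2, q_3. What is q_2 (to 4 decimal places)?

w_1 = (0, 2, -4); ‖w_1‖ = 4.4721, so q_1 = (0.0000, 0.4472, -0.8944).
q_1·w_2 = 0.0000·(-3) + 0.4472·2 + (-0.8944)·2 = -0.8944.
u_2 = w_2 + 0.8944·q_1 = (-3.0000, 2.4000, 1.2000).
‖u_2‖ = 4.0249, so q_2 = (-0.7454, 0.5963, 0.2981).

q_2 = (-0.7454, 0.5963, 0.2981)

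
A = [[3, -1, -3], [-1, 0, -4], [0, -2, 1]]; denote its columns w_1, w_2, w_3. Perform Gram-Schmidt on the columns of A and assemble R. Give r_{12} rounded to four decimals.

r_{12} = -0.9487

q_1 = w_1/‖w_1‖ = (3, -1, 0)/3.1623 = (0.9487, -0.3162, 0.0000).
r_{12} = q_1·w_2 = -0.9487.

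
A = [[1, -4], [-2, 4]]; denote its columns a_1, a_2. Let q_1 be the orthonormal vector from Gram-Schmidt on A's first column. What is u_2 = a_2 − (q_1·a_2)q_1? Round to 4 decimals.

q_1 = a_1/‖a_1‖ = (1, -2)/2.2361 = (0.4472, -0.8944).
r_{12} = q_1·a_2 = -5.3666.
u_2 = a_2 + 5.3666·q_1 = (-1.6000, -0.8000).

u_2 = (-1.6000, -0.8000)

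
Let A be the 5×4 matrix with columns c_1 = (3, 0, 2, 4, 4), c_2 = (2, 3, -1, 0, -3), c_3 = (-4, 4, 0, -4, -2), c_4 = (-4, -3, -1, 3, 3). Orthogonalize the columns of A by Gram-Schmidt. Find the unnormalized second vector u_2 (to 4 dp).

u_2 = (2.5333, 3.0000, -0.6444, 0.7111, -2.2889)

q_1 = c_1/‖c_1‖ = (3, 0, 2, 4, 4)/6.7082 = (0.4472, 0.0000, 0.2981, 0.5963, 0.5963).
r_{12} = q_1·c_2 = -1.1926.
u_2 = c_2 + 1.1926·q_1 = (2.5333, 3.0000, -0.6444, 0.7111, -2.2889).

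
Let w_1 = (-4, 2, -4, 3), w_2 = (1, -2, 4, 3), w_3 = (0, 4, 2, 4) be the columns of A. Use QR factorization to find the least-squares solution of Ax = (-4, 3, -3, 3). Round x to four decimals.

x = (0.8525, -0.1078, 0.2518)

e_1 = w_1/‖w_1‖ = (-4, 2, -4, 3)/6.7082 = (-0.5963, 0.2981, -0.5963, 0.4472).
r_{12} = e_1·w_2 = -2.2361.
u_2 = w_2 + 2.2361·e_1 = (-0.3333, -1.3333, 2.6667, 4.0000).
‖u_2‖ = 5.0000, so e_2 = (-0.0667, -0.2667, 0.5333, 0.8000).
r_{13} = e_1·w_3 = 1.7889; r_{23} = e_2·w_3 = 3.2000.
u_3 = w_3 − 1.7889·e_1 − 3.2000·e_2 = (1.2800, 4.3200, 1.3600, 0.6400).
‖u_3‖ = 4.7497, so e_3 = (0.2695, 0.9095, 0.2863, 0.1347).
Qᵀb = (6.4101, 0.2667, 1.1959).
Back-substitute: x_3 = 1.1959/4.7497 = 0.2518.
x_2 = (0.2667 − 3.2000·0.2518)/5.0000 = -0.1078.
x_1 = (6.4101 + 2.2361·(-0.1078) − 1.7889·0.2518)/6.7082 = 0.8525.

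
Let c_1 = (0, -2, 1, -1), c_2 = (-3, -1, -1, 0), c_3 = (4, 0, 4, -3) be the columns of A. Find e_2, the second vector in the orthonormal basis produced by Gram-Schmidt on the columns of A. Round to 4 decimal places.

e_2 = (-0.9115, -0.2025, -0.3545, 0.0506)

e_1 = c_1/‖c_1‖ = (0, -2, 1, -1)/2.4495 = (0.0000, -0.8165, 0.4082, -0.4082).
r_{12} = e_1·c_2 = 0.4082.
u_2 = c_2 − 0.4082·e_1 = (-3.0000, -0.6667, -1.1667, 0.1667).
‖u_2‖ = 3.2914, so e_2 = (-0.9115, -0.2025, -0.3545, 0.0506).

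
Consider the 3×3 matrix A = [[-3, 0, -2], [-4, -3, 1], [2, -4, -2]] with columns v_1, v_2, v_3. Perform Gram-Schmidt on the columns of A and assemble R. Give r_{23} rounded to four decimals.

e_1 = v_1/‖v_1‖ = (-3, -4, 2)/5.3852 = (-0.5571, -0.7428, 0.3714).
r_{12} = e_1·v_2 = 0.7428.
u_2 = v_2 − 0.7428·e_1 = (0.4138, -2.4483, -4.2759).
‖u_2‖ = 4.9445, so e_2 = (0.0837, -0.4951, -0.8648).
r_{23} = e_2·v_3 = 1.0670.

r_{23} = 1.0670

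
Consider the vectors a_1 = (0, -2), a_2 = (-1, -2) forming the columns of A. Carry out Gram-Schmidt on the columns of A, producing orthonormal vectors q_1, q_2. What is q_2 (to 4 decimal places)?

q_2 = (-1.0000, 0.0000)

q_1 = a_1/‖a_1‖ = (0, -2)/2.0000 = (0.0000, -1.0000).
r_{12} = q_1·a_2 = 2.0000.
u_2 = a_2 − 2.0000·q_1 = (-1.0000, 0.0000).
‖u_2‖ = 1.0000, so q_2 = (-1.0000, 0.0000).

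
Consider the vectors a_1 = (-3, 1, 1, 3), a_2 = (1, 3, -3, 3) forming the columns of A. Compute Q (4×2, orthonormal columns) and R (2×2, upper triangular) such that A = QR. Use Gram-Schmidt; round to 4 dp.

Q = [[-0.6708, 0.3712], [0.2236, 0.5275], [0.2236, -0.6447], [0.6708, 0.4103]], R = [[4.4721, 1.3416], [0.0000, 5.1186]]

a_1 = (-3, 1, 1, 3); ‖a_1‖ = 4.4721, so e_1 = (-0.6708, 0.2236, 0.2236, 0.6708).
e_1·a_2 = (-0.6708)·1 + 0.2236·3 + 0.2236·(-3) + 0.6708·3 = 1.3416.
u_2 = a_2 − 1.3416·e_1 = (1.9000, 2.7000, -3.3000, 2.1000).
‖u_2‖ = 5.1186, so e_2 = (0.3712, 0.5275, -0.6447, 0.4103).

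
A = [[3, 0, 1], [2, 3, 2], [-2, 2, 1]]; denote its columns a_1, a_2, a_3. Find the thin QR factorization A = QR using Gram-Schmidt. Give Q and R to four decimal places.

Q = [[0.7276, -0.0988, 0.6788], [0.4851, 0.7738, -0.4073], [-0.4851, 0.6256, 0.6110]], R = [[4.1231, 0.4851, 1.2127], [0.0000, 3.5728, 2.0745], [0.0000, 0.0000, 0.4752]]

e_1 = a_1/‖a_1‖ = (3, 2, -2)/4.1231 = (0.7276, 0.4851, -0.4851).
r_{12} = e_1·a_2 = 0.4851.
u_2 = a_2 − 0.4851·e_1 = (-0.3529, 2.7647, 2.2353).
‖u_2‖ = 3.5728, so e_2 = (-0.0988, 0.7738, 0.6256).
r_{13} = e_1·a_3 = 1.2127; r_{23} = e_2·a_3 = 2.0745.
u_3 = a_3 − 1.2127·e_1 − 2.0745·e_2 = (0.3226, -0.1935, 0.2903).
‖u_3‖ = 0.4752, so e_3 = (0.6788, -0.4073, 0.6110).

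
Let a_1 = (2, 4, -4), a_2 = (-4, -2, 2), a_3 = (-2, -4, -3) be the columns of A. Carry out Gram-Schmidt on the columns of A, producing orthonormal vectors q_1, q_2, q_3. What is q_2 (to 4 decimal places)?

q_2 = (-0.9428, 0.2357, -0.2357)

a_1 = (2, 4, -4); ‖a_1‖ = 6.0000, so q_1 = (0.3333, 0.6667, -0.6667).
q_1·a_2 = 0.3333·(-4) + 0.6667·(-2) + (-0.6667)·2 = -4.0000.
u_2 = a_2 + 4.0000·q_1 = (-2.6667, 0.6667, -0.6667).
‖u_2‖ = 2.8284, so q_2 = (-0.9428, 0.2357, -0.2357).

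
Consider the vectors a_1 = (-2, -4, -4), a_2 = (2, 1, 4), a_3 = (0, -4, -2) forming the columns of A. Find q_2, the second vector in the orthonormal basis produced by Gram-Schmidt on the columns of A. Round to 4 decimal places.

a_1 = (-2, -4, -4); ‖a_1‖ = 6.0000, so q_1 = (-0.3333, -0.6667, -0.6667).
q_1·a_2 = (-0.3333)·2 + (-0.6667)·1 + (-0.6667)·4 = -4.0000.
u_2 = a_2 + 4.0000·q_1 = (0.6667, -1.6667, 1.3333).
‖u_2‖ = 2.2361, so q_2 = (0.2981, -0.7454, 0.5963).

q_2 = (0.2981, -0.7454, 0.5963)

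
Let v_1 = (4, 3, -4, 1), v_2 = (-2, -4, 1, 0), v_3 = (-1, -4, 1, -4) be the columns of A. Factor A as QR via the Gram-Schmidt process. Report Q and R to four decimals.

e_1 = v_1/‖v_1‖ = (4, 3, -4, 1)/6.4807 = (0.6172, 0.4629, -0.6172, 0.1543).
r_{12} = e_1·v_2 = -3.7033.
u_2 = v_2 + 3.7033·e_1 = (0.2857, -2.2857, -1.2857, 0.5714).
‖u_2‖ = 2.6992, so e_2 = (0.1059, -0.8468, -0.4763, 0.2117).
r_{13} = e_1·v_3 = -3.7033; r_{23} = e_2·v_3 = 1.9582.
u_3 = v_3 + 3.7033·e_1 − 1.9582·e_2 = (1.0784, -0.6275, -0.3529, -3.8431).
‖u_3‖ = 4.0560, so e_3 = (0.2659, -0.1547, -0.0870, -0.9475).

Q = [[0.6172, 0.1059, 0.2659], [0.4629, -0.8468, -0.1547], [-0.6172, -0.4763, -0.0870], [0.1543, 0.2117, -0.9475]], R = [[6.4807, -3.7033, -3.7033], [0.0000, 2.6992, 1.9582], [0.0000, 0.0000, 4.0560]]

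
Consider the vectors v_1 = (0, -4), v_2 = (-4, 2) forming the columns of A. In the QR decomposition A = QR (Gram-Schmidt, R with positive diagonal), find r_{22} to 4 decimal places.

e_1 = v_1/‖v_1‖ = (0, -4)/4.0000 = (0.0000, -1.0000).
r_{12} = e_1·v_2 = -2.0000.
u_2 = v_2 + 2.0000·e_1 = (-4.0000, 0.0000).
r_{22} = ‖u_2‖ = 4.0000.

r_{22} = 4.0000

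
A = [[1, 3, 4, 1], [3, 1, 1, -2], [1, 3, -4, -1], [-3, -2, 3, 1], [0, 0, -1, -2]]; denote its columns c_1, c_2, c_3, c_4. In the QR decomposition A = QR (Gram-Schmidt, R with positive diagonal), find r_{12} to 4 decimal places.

c_1 = (1, 3, 1, -3, 0); ‖c_1‖ = 4.4721, so q_1 = (0.2236, 0.6708, 0.2236, -0.6708, 0.0000).
r_{12} = q_1·c_2 = 3.3541.

r_{12} = 3.3541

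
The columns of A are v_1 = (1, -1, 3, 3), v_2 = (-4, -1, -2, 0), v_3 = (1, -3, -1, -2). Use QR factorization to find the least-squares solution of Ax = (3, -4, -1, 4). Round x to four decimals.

v_1 = (1, -1, 3, 3); ‖v_1‖ = 4.4721, so e_1 = (0.2236, -0.2236, 0.6708, 0.6708).
e_1·v_2 = 0.2236·(-4) + (-0.2236)·(-1) + 0.6708·(-2) + 0.6708·0 = -2.0125.
u_2 = v_2 + 2.0125·e_1 = (-3.5500, -1.4500, -0.6500, 1.3500).
‖u_2‖ = 4.1170, so e_2 = (-0.8623, -0.3522, -0.1579, 0.3279).
e_1·v_3 = 0.2236·1 + (-0.2236)·(-3) + 0.6708·(-1) + 0.6708·(-2) = -1.1180; e_2·v_3 = (-0.8623)·1 + (-0.3522)·(-3) + (-0.1579)·(-1) + 0.3279·(-2) = -0.3036.
u_3 = v_3 + 1.1180·e_1 + 0.3036·e_2 = (0.9882, -3.3569, -0.2979, -1.1504).
‖u_3‖ = 3.6956, so e_3 = (0.2674, -0.9083, -0.0806, -0.3113).
Qᵀb = (3.5777, 0.2915, 3.2710).
Back-substitute: x_3 = 3.2710/3.6956 = 0.8851.
x_2 = (0.2915 + 0.3036·0.8851)/4.1170 = 0.1361.
x_1 = (3.5777 + 2.0125·0.1361 + 1.1180·0.8851)/4.4721 = 1.0825.

x = (1.0825, 0.1361, 0.8851)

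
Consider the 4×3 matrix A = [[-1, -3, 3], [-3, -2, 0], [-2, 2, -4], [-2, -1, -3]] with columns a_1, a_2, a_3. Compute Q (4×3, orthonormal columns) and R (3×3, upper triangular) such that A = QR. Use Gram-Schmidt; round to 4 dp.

a_1 = (-1, -3, -2, -2); ‖a_1‖ = 4.2426, so e_1 = (-0.2357, -0.7071, -0.4714, -0.4714).
e_1·a_2 = (-0.2357)·(-3) + (-0.7071)·(-2) + (-0.4714)·2 + (-0.4714)·(-1) = 1.6499.
u_2 = a_2 − 1.6499·e_1 = (-2.6111, -0.8333, 2.7778, -0.2222).
‖u_2‖ = 3.9087, so e_2 = (-0.6680, -0.2132, 0.7107, -0.0569).
e_1·a_3 = (-0.2357)·3 + (-0.7071)·0 + (-0.4714)·(-4) + (-0.4714)·(-3) = 2.5927; e_2·a_3 = (-0.6680)·3 + (-0.2132)·0 + 0.7107·(-4) + (-0.0569)·(-3) = -4.6762.
u_3 = a_3 − 2.5927·e_1 + 4.6762·e_2 = (0.4873, 0.8364, 0.5455, -2.0436).
‖u_3‖ = 2.3261, so e_3 = (0.2095, 0.3596, 0.2345, -0.8786).

Q = [[-0.2357, -0.6680, 0.2095], [-0.7071, -0.2132, 0.3596], [-0.4714, 0.7107, 0.2345], [-0.4714, -0.0569, -0.8786]], R = [[4.2426, 1.6499, 2.5927], [0.0000, 3.9087, -4.6762], [0.0000, 0.0000, 2.3261]]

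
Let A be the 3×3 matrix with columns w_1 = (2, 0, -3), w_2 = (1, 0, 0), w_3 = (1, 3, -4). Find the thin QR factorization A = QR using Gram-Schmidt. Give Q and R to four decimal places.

Q = [[0.5547, 0.8321, 0.0000], [0.0000, 0.0000, 1.0000], [-0.8321, 0.5547, 0.0000]], R = [[3.6056, 0.5547, 3.8829], [0.0000, 0.8321, -1.3868], [0.0000, 0.0000, 3.0000]]

q_1 = w_1/‖w_1‖ = (2, 0, -3)/3.6056 = (0.5547, 0.0000, -0.8321).
r_{12} = q_1·w_2 = 0.5547.
u_2 = w_2 − 0.5547·q_1 = (0.6923, 0.0000, 0.4615).
‖u_2‖ = 0.8321, so q_2 = (0.8321, 0.0000, 0.5547).
r_{13} = q_1·w_3 = 3.8829; r_{23} = q_2·w_3 = -1.3868.
u_3 = w_3 − 3.8829·q_1 + 1.3868·q_2 = (0.0000, 3.0000, 0.0000).
‖u_3‖ = 3.0000, so q_3 = (0.0000, 1.0000, 0.0000).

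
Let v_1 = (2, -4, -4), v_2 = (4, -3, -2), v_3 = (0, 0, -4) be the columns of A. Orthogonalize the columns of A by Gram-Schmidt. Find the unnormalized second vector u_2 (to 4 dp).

v_1 = (2, -4, -4); ‖v_1‖ = 6.0000, so q_1 = (0.3333, -0.6667, -0.6667).
q_1·v_2 = 0.3333·4 + (-0.6667)·(-3) + (-0.6667)·(-2) = 4.6667.
u_2 = v_2 − 4.6667·q_1 = (2.4444, 0.1111, 1.1111).

u_2 = (2.4444, 0.1111, 1.1111)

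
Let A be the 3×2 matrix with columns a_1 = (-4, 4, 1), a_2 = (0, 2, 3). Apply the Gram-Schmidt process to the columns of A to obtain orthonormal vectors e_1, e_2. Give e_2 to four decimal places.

e_2 = (0.4364, 0.2182, 0.8729)

e_1 = a_1/‖a_1‖ = (-4, 4, 1)/5.7446 = (-0.6963, 0.6963, 0.1741).
r_{12} = e_1·a_2 = 1.9149.
u_2 = a_2 − 1.9149·e_1 = (1.3333, 0.6667, 2.6667).
‖u_2‖ = 3.0551, so e_2 = (0.4364, 0.2182, 0.8729).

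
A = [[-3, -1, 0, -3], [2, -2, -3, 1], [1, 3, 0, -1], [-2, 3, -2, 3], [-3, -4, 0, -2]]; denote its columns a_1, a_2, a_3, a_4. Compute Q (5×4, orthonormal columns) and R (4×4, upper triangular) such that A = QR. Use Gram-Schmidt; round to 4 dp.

Q = [[-0.5774, -0.0184, -0.0615, -0.6085], [0.3849, -0.4284, -0.7841, -0.2250], [0.1925, 0.4467, 0.0085, -0.6820], [-0.3849, 0.5936, -0.6157, 0.3375], [-0.5774, -0.5140, -0.0480, 0.0062]], R = [[5.1962, 1.5396, -0.3849, 1.9245], [0.0000, 6.0522, 0.0979, 1.9889], [0.0000, 0.0000, 3.5836, -2.3591], [0.0000, 0.0000, 0.0000, 3.2826]]

e_1 = a_1/‖a_1‖ = (-3, 2, 1, -2, -3)/5.1962 = (-0.5774, 0.3849, 0.1925, -0.3849, -0.5774).
r_{12} = e_1·a_2 = 1.5396.
u_2 = a_2 − 1.5396·e_1 = (-0.1111, -2.5926, 2.7037, 3.5926, -3.1111).
‖u_2‖ = 6.0522, so e_2 = (-0.0184, -0.4284, 0.4467, 0.5936, -0.5140).
r_{13} = e_1·a_3 = -0.3849; r_{23} = e_2·a_3 = 0.0979.
u_3 = a_3 + 0.3849·e_1 − 0.0979·e_2 = (-0.2204, -2.8099, 0.0303, -2.2063, -0.1719).
‖u_3‖ = 3.5836, so e_3 = (-0.0615, -0.7841, 0.0085, -0.6157, -0.0480).
r_{14} = e_1·a_4 = 1.9245; r_{24} = e_2·a_4 = 1.9889; r_{34} = e_3·a_4 = -2.3591.
u_4 = a_4 − 1.9245·e_1 − 1.9889·e_2 + 2.3591·e_3 = (-1.9975, -0.7385, -2.2389, 1.1078, 0.0203).
‖u_4‖ = 3.2826, so e_4 = (-0.6085, -0.2250, -0.6820, 0.3375, 0.0062).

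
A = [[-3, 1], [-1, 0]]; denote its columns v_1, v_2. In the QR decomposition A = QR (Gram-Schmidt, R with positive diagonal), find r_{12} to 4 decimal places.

v_1 = (-3, -1); ‖v_1‖ = 3.1623, so e_1 = (-0.9487, -0.3162).
r_{12} = e_1·v_2 = -0.9487.

r_{12} = -0.9487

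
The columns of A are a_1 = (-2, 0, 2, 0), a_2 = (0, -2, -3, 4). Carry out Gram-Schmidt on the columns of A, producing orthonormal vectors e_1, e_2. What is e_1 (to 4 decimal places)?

a_1 = (-2, 0, 2, 0); ‖a_1‖ = 2.8284, so e_1 = (-0.7071, 0.0000, 0.7071, 0.0000).

e_1 = (-0.7071, 0.0000, 0.7071, 0.0000)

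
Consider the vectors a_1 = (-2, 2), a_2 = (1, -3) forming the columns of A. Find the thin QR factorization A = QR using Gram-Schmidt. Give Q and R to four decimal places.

a_1 = (-2, 2); ‖a_1‖ = 2.8284, so e_1 = (-0.7071, 0.7071).
e_1·a_2 = (-0.7071)·1 + 0.7071·(-3) = -2.8284.
u_2 = a_2 + 2.8284·e_1 = (-1.0000, -1.0000).
‖u_2‖ = 1.4142, so e_2 = (-0.7071, -0.7071).

Q = [[-0.7071, -0.7071], [0.7071, -0.7071]], R = [[2.8284, -2.8284], [0.0000, 1.4142]]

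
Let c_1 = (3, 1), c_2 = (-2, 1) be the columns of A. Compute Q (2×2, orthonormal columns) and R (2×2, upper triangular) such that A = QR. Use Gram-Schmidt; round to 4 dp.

Q = [[0.9487, -0.3162], [0.3162, 0.9487]], R = [[3.1623, -1.5811], [0.0000, 1.5811]]

c_1 = (3, 1); ‖c_1‖ = 3.1623, so e_1 = (0.9487, 0.3162).
e_1·c_2 = 0.9487·(-2) + 0.3162·1 = -1.5811.
u_2 = c_2 + 1.5811·e_1 = (-0.5000, 1.5000).
‖u_2‖ = 1.5811, so e_2 = (-0.3162, 0.9487).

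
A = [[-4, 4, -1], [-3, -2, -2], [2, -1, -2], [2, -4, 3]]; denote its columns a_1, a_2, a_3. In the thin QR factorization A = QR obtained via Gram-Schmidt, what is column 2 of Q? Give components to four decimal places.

a_1 = (-4, -3, 2, 2); ‖a_1‖ = 5.7446, so q_1 = (-0.6963, -0.5222, 0.3482, 0.3482).
q_1·a_2 = (-0.6963)·4 + (-0.5222)·(-2) + 0.3482·(-1) + 0.3482·(-4) = -3.4816.
u_2 = a_2 + 3.4816·q_1 = (1.5758, -3.8182, 0.2121, -2.7879).
‖u_2‖ = 4.9879, so q_2 = (0.3159, -0.7655, 0.0425, -0.5589).

q_2 = (0.3159, -0.7655, 0.0425, -0.5589)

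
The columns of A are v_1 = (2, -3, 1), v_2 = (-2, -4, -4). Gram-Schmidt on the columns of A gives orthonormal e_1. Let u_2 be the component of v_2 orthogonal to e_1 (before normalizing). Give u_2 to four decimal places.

v_1 = (2, -3, 1); ‖v_1‖ = 3.7417, so e_1 = (0.5345, -0.8018, 0.2673).
e_1·v_2 = 0.5345·(-2) + (-0.8018)·(-4) + 0.2673·(-4) = 1.0690.
u_2 = v_2 − 1.0690·e_1 = (-2.5714, -3.1429, -4.2857).

u_2 = (-2.5714, -3.1429, -4.2857)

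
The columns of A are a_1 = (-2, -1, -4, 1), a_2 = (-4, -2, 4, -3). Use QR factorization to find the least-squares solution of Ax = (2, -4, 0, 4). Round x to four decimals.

e_1 = a_1/‖a_1‖ = (-2, -1, -4, 1)/4.6904 = (-0.4264, -0.2132, -0.8528, 0.2132).
r_{12} = e_1·a_2 = -1.9188.
u_2 = a_2 + 1.9188·e_1 = (-4.8182, -2.4091, 2.3636, -2.5909).
‖u_2‖ = 6.4279, so e_2 = (-0.7496, -0.3748, 0.3677, -0.4031).
Qᵀb = (0.8528, -1.6123).
Back-substitute: x_2 = -1.6123/6.4279 = -0.2508.
x_1 = (0.8528 + 1.9188·(-0.2508))/4.6904 = 0.0792.

x = (0.0792, -0.2508)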